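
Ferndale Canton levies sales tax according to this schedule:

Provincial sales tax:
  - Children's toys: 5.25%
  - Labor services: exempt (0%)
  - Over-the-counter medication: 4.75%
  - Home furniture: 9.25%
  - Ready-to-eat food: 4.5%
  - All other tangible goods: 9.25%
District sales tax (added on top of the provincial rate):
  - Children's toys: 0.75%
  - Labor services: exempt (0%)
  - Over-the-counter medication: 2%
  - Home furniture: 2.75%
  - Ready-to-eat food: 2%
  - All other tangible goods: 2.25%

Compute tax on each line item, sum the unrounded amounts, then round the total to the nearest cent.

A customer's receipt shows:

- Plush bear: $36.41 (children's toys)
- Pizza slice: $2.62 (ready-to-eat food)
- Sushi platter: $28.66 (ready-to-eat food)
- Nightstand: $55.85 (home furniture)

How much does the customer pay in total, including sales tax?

Plush bear $36.41: children's toys → 5.25% + 0.75% district = 6% → $2.1846
Pizza slice $2.62: ready-to-eat food → 4.5% + 2% district = 6.5% → $0.1703
Sushi platter $28.66: ready-to-eat food → 4.5% + 2% district = 6.5% → $1.8629
Nightstand $55.85: home furniture → 9.25% + 2.75% district = 12% → $6.702
Subtotal = $123.54; unrounded tax = $10.9198 → $10.92; total due = $134.46

$134.46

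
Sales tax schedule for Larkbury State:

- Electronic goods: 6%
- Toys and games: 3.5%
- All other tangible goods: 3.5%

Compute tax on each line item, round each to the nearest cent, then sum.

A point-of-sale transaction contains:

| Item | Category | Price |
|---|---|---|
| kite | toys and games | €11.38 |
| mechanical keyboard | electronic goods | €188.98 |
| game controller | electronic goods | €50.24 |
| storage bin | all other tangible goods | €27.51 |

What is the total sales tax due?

Kite €11.38: toys and games → 3.5% → €0.40
Mechanical keyboard €188.98: electronic goods → 6% → €11.34
Game controller €50.24: electronic goods → 6% → €3.01
Storage bin €27.51: all other tangible goods → 3.5% → €0.96
Total tax = €0.40 + €11.34 + €3.01 + €0.96 = €15.71

€15.71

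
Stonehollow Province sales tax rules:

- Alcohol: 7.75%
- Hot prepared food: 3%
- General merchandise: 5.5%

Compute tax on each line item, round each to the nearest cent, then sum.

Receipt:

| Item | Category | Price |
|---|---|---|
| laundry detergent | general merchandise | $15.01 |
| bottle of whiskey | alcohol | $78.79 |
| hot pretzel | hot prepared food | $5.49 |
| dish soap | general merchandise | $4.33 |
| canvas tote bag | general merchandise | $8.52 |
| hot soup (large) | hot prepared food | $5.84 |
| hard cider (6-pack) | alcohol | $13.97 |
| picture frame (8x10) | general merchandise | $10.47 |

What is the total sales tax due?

Laundry detergent $15.01: general merchandise → 5.5% → $0.83
Bottle of whiskey $78.79: alcohol → 7.75% → $6.11
Hot pretzel $5.49: hot prepared food → 3% → $0.16
Dish soap $4.33: general merchandise → 5.5% → $0.24
Canvas tote bag $8.52: general merchandise → 5.5% → $0.47
Hot soup (large) $5.84: hot prepared food → 3% → $0.18
Hard cider (6-pack) $13.97: alcohol → 7.75% → $1.08
Picture frame (8x10) $10.47: general merchandise → 5.5% → $0.58
Total tax = $0.83 + $6.11 + $0.16 + $0.24 + $0.47 + $0.18 + $1.08 + $0.58 = $9.65

$9.65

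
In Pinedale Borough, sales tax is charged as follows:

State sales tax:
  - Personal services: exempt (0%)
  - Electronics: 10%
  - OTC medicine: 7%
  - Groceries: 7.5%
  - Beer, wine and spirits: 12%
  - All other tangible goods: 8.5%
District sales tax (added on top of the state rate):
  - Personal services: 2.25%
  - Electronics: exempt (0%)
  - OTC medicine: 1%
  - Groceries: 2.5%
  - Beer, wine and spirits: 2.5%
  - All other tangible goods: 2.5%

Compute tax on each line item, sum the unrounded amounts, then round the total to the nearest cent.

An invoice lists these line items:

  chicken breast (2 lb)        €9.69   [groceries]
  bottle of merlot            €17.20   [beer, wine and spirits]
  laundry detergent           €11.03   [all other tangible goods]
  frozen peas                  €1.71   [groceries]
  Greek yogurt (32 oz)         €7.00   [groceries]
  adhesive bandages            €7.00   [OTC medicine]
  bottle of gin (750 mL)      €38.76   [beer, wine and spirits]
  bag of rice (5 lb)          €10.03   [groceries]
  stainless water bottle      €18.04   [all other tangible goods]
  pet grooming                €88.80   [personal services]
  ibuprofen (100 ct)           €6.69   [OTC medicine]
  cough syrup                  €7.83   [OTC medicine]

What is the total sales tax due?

€17.87

Chicken breast (2 lb) €9.69: groceries → 7.5% + 2.5% district = 10% → €0.969
Bottle of merlot €17.20: beer, wine and spirits → 12% + 2.5% district = 14.5% → €2.494
Laundry detergent €11.03: all other tangible goods → 8.5% + 2.5% district = 11% → €1.2133
Frozen peas €1.71: groceries → 7.5% + 2.5% district = 10% → €0.171
Greek yogurt (32 oz) €7.00: groceries → 7.5% + 2.5% district = 10% → €0.70
Adhesive bandages €7.00: OTC medicine → 7% + 1% district = 8% → €0.56
Bottle of gin (750 mL) €38.76: beer, wine and spirits → 12% + 2.5% district = 14.5% → €5.6202
Bag of rice (5 lb) €10.03: groceries → 7.5% + 2.5% district = 10% → €1.003
Stainless water bottle €18.04: all other tangible goods → 8.5% + 2.5% district = 11% → €1.9844
Pet grooming €88.80: personal services → 0% + 2.25% district = 2.25% → €1.998
Ibuprofen (100 ct) €6.69: OTC medicine → 7% + 1% district = 8% → €0.5352
Cough syrup €7.83: OTC medicine → 7% + 1% district = 8% → €0.6264
Unrounded tax sum = €17.8745 → €17.87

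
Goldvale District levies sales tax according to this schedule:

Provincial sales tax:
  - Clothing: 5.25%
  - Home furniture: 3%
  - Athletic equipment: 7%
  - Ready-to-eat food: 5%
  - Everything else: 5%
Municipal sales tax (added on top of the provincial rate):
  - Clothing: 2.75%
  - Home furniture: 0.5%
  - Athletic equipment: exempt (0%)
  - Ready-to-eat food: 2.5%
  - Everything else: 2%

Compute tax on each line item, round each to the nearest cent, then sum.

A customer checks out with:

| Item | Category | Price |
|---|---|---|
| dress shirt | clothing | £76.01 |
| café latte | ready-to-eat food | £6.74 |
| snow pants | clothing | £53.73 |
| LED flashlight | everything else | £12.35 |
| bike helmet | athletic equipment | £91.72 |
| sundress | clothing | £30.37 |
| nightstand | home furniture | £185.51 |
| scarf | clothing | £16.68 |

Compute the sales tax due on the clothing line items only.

£14.14

Dress shirt £76.01: clothing → 5.25% + 2.75% municipal = 8% → £6.08
Snow pants £53.73: clothing → 5.25% + 2.75% municipal = 8% → £4.30
Sundress £30.37: clothing → 5.25% + 2.75% municipal = 8% → £2.43
Scarf £16.68: clothing → 5.25% + 2.75% municipal = 8% → £1.33
Tax on clothing = £6.08 + £4.30 + £2.43 + £1.33 = £14.14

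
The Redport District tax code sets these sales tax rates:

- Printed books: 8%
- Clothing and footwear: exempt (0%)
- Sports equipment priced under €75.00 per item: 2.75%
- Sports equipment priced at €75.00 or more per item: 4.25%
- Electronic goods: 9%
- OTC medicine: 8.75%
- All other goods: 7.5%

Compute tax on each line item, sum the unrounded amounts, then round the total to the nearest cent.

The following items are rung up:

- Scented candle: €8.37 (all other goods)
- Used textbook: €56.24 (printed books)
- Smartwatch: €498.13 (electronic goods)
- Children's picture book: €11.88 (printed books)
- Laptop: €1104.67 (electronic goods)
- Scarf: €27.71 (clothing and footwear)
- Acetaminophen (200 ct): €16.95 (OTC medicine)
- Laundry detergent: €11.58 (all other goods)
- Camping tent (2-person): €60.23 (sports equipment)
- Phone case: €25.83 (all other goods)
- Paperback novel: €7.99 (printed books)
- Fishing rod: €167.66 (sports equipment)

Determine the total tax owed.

€164.04

Scented candle €8.37: all other goods → 7.5% → €0.62775
Used textbook €56.24: printed books → 8% → €4.4992
Smartwatch €498.13: electronic goods → 9% → €44.8317
Children's picture book €11.88: printed books → 8% → €0.9504
Laptop €1104.67: electronic goods → 9% → €99.4203
Scarf €27.71: clothing and footwear → 0% → €0.00
Acetaminophen (200 ct) €16.95: OTC medicine → 8.75% → €1.483125
Laundry detergent €11.58: all other goods → 7.5% → €0.8685
Camping tent (2-person) €60.23: sports equipment, under €75.00 → 2.75% → €1.656325
Phone case €25.83: all other goods → 7.5% → €1.93725
Paperback novel €7.99: printed books → 8% → €0.6392
Fishing rod €167.66: sports equipment, €75.00 or more → 4.25% → €7.12555
Unrounded tax sum = €164.0393 → €164.04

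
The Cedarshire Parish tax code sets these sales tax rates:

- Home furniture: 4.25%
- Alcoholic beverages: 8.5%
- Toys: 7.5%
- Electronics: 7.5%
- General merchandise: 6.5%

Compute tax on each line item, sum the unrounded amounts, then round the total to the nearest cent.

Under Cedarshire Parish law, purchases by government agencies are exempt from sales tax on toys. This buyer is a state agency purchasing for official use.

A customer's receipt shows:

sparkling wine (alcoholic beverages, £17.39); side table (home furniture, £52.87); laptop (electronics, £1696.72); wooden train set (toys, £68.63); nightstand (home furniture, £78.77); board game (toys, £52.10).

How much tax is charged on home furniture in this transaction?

Side table £52.87: home furniture → 4.25% → £2.246975
Nightstand £78.77: home furniture → 4.25% → £3.347725
Tax on home furniture: unrounded sum = £5.5947 → £5.59

£5.59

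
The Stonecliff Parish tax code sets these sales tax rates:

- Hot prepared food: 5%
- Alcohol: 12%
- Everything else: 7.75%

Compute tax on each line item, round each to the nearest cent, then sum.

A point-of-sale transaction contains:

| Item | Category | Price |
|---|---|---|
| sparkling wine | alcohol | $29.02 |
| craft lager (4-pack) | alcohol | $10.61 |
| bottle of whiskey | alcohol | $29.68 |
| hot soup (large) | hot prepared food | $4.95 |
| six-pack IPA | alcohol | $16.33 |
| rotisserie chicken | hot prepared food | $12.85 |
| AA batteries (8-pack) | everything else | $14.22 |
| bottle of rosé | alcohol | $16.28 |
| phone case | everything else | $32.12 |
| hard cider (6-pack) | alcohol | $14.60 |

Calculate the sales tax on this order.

$18.45

Sparkling wine $29.02: alcohol → 12% → $3.48
Craft lager (4-pack) $10.61: alcohol → 12% → $1.27
Bottle of whiskey $29.68: alcohol → 12% → $3.56
Hot soup (large) $4.95: hot prepared food → 5% → $0.25
Six-pack IPA $16.33: alcohol → 12% → $1.96
Rotisserie chicken $12.85: hot prepared food → 5% → $0.64
AA batteries (8-pack) $14.22: everything else → 7.75% → $1.10
Bottle of rosé $16.28: alcohol → 12% → $1.95
Phone case $32.12: everything else → 7.75% → $2.49
Hard cider (6-pack) $14.60: alcohol → 12% → $1.75
Total tax = $3.48 + $1.27 + $3.56 + $0.25 + $1.96 + $0.64 + $1.10 + $1.95 + $2.49 + $1.75 = $18.45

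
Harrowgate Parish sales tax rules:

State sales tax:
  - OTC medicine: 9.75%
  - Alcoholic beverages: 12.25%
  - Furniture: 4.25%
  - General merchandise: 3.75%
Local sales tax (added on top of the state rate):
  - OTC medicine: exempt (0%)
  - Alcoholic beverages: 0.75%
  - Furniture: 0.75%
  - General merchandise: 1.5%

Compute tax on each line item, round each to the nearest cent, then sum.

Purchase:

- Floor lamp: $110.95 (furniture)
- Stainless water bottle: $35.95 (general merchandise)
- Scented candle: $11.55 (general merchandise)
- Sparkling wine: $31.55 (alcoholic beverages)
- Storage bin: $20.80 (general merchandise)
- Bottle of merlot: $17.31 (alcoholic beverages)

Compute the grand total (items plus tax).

Floor lamp $110.95: furniture → 4.25% + 0.75% local = 5% → $5.55
Stainless water bottle $35.95: general merchandise → 3.75% + 1.5% local = 5.25% → $1.89
Scented candle $11.55: general merchandise → 3.75% + 1.5% local = 5.25% → $0.61
Sparkling wine $31.55: alcoholic beverages → 12.25% + 0.75% local = 13% → $4.10
Storage bin $20.80: general merchandise → 3.75% + 1.5% local = 5.25% → $1.09
Bottle of merlot $17.31: alcoholic beverages → 12.25% + 0.75% local = 13% → $2.25
Subtotal = $228.11; tax = $15.49; total due = $243.60

$243.60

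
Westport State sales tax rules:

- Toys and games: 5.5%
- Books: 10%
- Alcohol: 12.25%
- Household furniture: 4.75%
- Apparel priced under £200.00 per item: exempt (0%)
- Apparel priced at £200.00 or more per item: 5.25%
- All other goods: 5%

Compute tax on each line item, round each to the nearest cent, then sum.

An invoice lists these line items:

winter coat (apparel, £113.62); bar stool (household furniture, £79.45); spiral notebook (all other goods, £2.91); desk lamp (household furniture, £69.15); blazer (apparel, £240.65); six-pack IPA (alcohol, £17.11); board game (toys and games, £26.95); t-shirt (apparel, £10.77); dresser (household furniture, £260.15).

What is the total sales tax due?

Winter coat £113.62: apparel, under £200.00 → 0% → £0.00
Bar stool £79.45: household furniture → 4.75% → £3.77
Spiral notebook £2.91: all other goods → 5% → £0.15
Desk lamp £69.15: household furniture → 4.75% → £3.28
Blazer £240.65: apparel, £200.00 or more → 5.25% → £12.63
Six-pack IPA £17.11: alcohol → 12.25% → £2.10
Board game £26.95: toys and games → 5.5% → £1.48
T-shirt £10.77: apparel, under £200.00 → 0% → £0.00
Dresser £260.15: household furniture → 4.75% → £12.36
Total tax = £3.77 + £0.15 + £3.28 + £12.63 + £2.10 + £1.48 + £12.36 = £35.77

£35.77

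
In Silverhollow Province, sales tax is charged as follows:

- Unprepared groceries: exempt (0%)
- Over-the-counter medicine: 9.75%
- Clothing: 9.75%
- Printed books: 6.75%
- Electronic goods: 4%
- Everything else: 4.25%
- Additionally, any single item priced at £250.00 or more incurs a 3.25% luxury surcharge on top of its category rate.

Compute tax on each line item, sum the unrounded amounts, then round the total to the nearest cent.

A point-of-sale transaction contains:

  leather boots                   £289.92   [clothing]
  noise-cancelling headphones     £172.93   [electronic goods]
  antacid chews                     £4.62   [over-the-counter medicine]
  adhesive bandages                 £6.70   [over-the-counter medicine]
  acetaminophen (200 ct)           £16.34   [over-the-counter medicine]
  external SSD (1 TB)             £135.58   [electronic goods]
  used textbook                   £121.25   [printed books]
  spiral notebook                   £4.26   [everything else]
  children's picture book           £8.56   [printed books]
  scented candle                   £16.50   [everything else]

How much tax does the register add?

Leather boots £289.92: clothing → 9.75% + 3.25% surcharge = 13% → £37.6896
Noise-cancelling headphones £172.93: electronic goods → 4% → £6.9172
Antacid chews £4.62: over-the-counter medicine → 9.75% → £0.45045
Adhesive bandages £6.70: over-the-counter medicine → 9.75% → £0.65325
Acetaminophen (200 ct) £16.34: over-the-counter medicine → 9.75% → £1.59315
External SSD (1 TB) £135.58: electronic goods → 4% → £5.4232
Used textbook £121.25: printed books → 6.75% → £8.184375
Spiral notebook £4.26: everything else → 4.25% → £0.18105
Children's picture book £8.56: printed books → 6.75% → £0.5778
Scented candle £16.50: everything else → 4.25% → £0.70125
Unrounded tax sum = £62.371325 → £62.37

£62.37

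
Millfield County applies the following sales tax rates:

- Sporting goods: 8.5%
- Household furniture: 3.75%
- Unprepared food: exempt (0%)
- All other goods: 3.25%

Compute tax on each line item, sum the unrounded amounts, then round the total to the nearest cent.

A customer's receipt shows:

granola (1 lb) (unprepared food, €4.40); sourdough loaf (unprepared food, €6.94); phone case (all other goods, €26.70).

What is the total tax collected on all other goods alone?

€0.87

Phone case €26.70: all other goods → 3.25% → €0.86775
Tax on all other goods: unrounded sum = €0.86775 → €0.87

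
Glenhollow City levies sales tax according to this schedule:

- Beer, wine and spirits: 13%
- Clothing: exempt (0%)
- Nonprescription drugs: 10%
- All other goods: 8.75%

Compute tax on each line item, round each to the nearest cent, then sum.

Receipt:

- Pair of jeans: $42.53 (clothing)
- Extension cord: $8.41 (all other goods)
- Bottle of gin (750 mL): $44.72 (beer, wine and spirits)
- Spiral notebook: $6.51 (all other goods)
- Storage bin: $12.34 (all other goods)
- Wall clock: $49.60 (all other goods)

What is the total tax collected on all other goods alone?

$6.73

Extension cord $8.41: all other goods → 8.75% → $0.74
Spiral notebook $6.51: all other goods → 8.75% → $0.57
Storage bin $12.34: all other goods → 8.75% → $1.08
Wall clock $49.60: all other goods → 8.75% → $4.34
Tax on all other goods = $0.74 + $0.57 + $1.08 + $4.34 = $6.73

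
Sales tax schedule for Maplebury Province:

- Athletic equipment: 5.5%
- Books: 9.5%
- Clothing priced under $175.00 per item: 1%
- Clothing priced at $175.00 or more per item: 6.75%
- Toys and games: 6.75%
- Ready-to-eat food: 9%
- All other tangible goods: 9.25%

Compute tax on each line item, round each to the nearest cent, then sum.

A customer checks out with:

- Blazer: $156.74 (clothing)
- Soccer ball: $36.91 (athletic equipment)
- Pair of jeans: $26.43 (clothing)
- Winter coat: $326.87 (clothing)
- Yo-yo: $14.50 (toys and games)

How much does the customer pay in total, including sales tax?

$588.35

Blazer $156.74: clothing, under $175.00 → 1% → $1.57
Soccer ball $36.91: athletic equipment → 5.5% → $2.03
Pair of jeans $26.43: clothing, under $175.00 → 1% → $0.26
Winter coat $326.87: clothing, $175.00 or more → 6.75% → $22.06
Yo-yo $14.50: toys and games → 6.75% → $0.98
Subtotal = $561.45; tax = $26.90; total due = $588.35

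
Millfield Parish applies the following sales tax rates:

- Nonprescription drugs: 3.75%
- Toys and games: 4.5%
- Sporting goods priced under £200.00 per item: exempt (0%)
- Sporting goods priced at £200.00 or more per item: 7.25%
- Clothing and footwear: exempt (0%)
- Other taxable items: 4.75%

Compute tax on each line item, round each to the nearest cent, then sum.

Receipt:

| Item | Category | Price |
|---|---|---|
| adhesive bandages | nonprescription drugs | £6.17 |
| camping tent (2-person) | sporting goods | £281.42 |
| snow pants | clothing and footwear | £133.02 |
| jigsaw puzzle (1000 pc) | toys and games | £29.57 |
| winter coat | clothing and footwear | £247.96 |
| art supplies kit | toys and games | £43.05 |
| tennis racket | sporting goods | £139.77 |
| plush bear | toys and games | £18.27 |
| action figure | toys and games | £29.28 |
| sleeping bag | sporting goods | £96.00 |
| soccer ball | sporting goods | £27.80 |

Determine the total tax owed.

£26.04

Adhesive bandages £6.17: nonprescription drugs → 3.75% → £0.23
Camping tent (2-person) £281.42: sporting goods, £200.00 or more → 7.25% → £20.40
Snow pants £133.02: clothing and footwear → 0% → £0.00
Jigsaw puzzle (1000 pc) £29.57: toys and games → 4.5% → £1.33
Winter coat £247.96: clothing and footwear → 0% → £0.00
Art supplies kit £43.05: toys and games → 4.5% → £1.94
Tennis racket £139.77: sporting goods, under £200.00 → 0% → £0.00
Plush bear £18.27: toys and games → 4.5% → £0.82
Action figure £29.28: toys and games → 4.5% → £1.32
Sleeping bag £96.00: sporting goods, under £200.00 → 0% → £0.00
Soccer ball £27.80: sporting goods, under £200.00 → 0% → £0.00
Total tax = £0.23 + £20.40 + £1.33 + £1.94 + £0.82 + £1.32 = £26.04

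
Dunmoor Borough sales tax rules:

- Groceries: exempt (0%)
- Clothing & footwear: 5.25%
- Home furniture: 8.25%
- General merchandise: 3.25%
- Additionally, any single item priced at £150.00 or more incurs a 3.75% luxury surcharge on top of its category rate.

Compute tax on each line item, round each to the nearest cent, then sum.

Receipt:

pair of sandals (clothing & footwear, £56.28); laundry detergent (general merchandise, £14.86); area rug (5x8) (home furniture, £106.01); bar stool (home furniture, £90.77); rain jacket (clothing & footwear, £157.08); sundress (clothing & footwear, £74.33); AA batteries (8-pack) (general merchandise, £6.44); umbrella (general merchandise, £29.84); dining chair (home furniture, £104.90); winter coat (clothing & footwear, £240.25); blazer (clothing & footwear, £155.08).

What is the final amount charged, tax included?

Pair of sandals £56.28: clothing & footwear → 5.25% → £2.95
Laundry detergent £14.86: general merchandise → 3.25% → £0.48
Area rug (5x8) £106.01: home furniture → 8.25% → £8.75
Bar stool £90.77: home furniture → 8.25% → £7.49
Rain jacket £157.08: clothing & footwear → 5.25% + 3.75% surcharge = 9% → £14.14
Sundress £74.33: clothing & footwear → 5.25% → £3.90
AA batteries (8-pack) £6.44: general merchandise → 3.25% → £0.21
Umbrella £29.84: general merchandise → 3.25% → £0.97
Dining chair £104.90: home furniture → 8.25% → £8.65
Winter coat £240.25: clothing & footwear → 5.25% + 3.75% surcharge = 9% → £21.62
Blazer £155.08: clothing & footwear → 5.25% + 3.75% surcharge = 9% → £13.96
Subtotal = £1035.84; tax = £83.12; total due = £1118.96

£1118.96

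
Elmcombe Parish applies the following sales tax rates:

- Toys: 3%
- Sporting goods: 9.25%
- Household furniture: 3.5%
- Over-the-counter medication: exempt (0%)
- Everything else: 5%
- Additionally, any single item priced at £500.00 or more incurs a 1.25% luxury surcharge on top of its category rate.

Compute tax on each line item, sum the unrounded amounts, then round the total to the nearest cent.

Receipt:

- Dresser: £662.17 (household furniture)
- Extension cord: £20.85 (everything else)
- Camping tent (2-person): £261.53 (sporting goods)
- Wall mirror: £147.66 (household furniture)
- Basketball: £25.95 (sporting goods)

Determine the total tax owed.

£64.26

Dresser £662.17: household furniture → 3.5% + 1.25% surcharge = 4.75% → £31.453075
Extension cord £20.85: everything else → 5% → £1.0425
Camping tent (2-person) £261.53: sporting goods → 9.25% → £24.191525
Wall mirror £147.66: household furniture → 3.5% → £5.1681
Basketball £25.95: sporting goods → 9.25% → £2.400375
Unrounded tax sum = £64.255575 → £64.26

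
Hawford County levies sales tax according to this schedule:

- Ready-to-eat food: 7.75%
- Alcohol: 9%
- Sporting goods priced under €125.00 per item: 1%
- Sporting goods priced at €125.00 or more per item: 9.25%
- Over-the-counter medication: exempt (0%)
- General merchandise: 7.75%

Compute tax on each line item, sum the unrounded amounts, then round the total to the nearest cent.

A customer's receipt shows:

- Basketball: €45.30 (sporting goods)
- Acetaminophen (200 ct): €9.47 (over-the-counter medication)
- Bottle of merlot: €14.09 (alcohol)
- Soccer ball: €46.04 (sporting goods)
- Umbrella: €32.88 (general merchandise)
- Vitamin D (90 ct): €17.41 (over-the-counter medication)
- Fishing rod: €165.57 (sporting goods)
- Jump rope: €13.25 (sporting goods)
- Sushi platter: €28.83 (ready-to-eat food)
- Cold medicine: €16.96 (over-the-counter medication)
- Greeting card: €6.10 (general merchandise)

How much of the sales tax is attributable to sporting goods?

€16.36

Basketball €45.30: sporting goods, under €125.00 → 1% → €0.453
Soccer ball €46.04: sporting goods, under €125.00 → 1% → €0.4604
Fishing rod €165.57: sporting goods, €125.00 or more → 9.25% → €15.315225
Jump rope €13.25: sporting goods, under €125.00 → 1% → €0.1325
Tax on sporting goods: unrounded sum = €16.361125 → €16.36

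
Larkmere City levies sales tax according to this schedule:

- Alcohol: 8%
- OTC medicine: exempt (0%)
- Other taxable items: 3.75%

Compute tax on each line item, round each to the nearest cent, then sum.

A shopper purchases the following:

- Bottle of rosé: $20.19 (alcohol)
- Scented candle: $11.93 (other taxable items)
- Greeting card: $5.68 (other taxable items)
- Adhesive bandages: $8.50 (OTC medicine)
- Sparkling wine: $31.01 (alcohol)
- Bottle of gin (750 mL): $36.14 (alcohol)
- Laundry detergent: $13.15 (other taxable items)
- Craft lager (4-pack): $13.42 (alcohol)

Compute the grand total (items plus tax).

$149.23

Bottle of rosé $20.19: alcohol → 8% → $1.62
Scented candle $11.93: other taxable items → 3.75% → $0.45
Greeting card $5.68: other taxable items → 3.75% → $0.21
Adhesive bandages $8.50: OTC medicine → 0% → $0.00
Sparkling wine $31.01: alcohol → 8% → $2.48
Bottle of gin (750 mL) $36.14: alcohol → 8% → $2.89
Laundry detergent $13.15: other taxable items → 3.75% → $0.49
Craft lager (4-pack) $13.42: alcohol → 8% → $1.07
Subtotal = $140.02; tax = $9.21; total due = $149.23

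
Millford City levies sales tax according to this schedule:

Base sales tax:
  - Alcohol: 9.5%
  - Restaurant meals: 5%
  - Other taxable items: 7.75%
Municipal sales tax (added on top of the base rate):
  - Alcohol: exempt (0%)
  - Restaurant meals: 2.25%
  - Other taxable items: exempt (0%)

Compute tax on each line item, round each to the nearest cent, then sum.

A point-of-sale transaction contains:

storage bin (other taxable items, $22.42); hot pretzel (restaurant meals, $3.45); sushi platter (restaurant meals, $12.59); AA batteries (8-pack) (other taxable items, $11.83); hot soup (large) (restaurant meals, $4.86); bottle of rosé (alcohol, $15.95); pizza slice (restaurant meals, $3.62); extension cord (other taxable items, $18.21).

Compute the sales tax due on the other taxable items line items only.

$4.07

Storage bin $22.42: other taxable items → 7.75% + 0% municipal = 7.75% → $1.74
AA batteries (8-pack) $11.83: other taxable items → 7.75% + 0% municipal = 7.75% → $0.92
Extension cord $18.21: other taxable items → 7.75% + 0% municipal = 7.75% → $1.41
Tax on other taxable items = $1.74 + $0.92 + $1.41 = $4.07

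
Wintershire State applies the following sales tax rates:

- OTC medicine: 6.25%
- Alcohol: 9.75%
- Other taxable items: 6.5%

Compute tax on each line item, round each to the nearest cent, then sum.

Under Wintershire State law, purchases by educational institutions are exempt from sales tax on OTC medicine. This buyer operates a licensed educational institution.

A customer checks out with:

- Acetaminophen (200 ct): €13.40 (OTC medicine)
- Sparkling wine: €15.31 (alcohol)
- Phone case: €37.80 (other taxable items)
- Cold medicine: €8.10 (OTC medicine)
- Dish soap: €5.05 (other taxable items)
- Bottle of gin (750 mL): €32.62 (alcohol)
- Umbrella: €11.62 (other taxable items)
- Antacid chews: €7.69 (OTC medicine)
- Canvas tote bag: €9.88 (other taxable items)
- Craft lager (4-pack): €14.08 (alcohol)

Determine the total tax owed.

€10.23

Acetaminophen (200 ct) €13.40: OTC medicine, buyer-exempt → 0% → €0.00
Sparkling wine €15.31: alcohol → 9.75% → €1.49
Phone case €37.80: other taxable items → 6.5% → €2.46
Cold medicine €8.10: OTC medicine, buyer-exempt → 0% → €0.00
Dish soap €5.05: other taxable items → 6.5% → €0.33
Bottle of gin (750 mL) €32.62: alcohol → 9.75% → €3.18
Umbrella €11.62: other taxable items → 6.5% → €0.76
Antacid chews €7.69: OTC medicine, buyer-exempt → 0% → €0.00
Canvas tote bag €9.88: other taxable items → 6.5% → €0.64
Craft lager (4-pack) €14.08: alcohol → 9.75% → €1.37
Total tax = €1.49 + €2.46 + €0.33 + €3.18 + €0.76 + €0.64 + €1.37 = €10.23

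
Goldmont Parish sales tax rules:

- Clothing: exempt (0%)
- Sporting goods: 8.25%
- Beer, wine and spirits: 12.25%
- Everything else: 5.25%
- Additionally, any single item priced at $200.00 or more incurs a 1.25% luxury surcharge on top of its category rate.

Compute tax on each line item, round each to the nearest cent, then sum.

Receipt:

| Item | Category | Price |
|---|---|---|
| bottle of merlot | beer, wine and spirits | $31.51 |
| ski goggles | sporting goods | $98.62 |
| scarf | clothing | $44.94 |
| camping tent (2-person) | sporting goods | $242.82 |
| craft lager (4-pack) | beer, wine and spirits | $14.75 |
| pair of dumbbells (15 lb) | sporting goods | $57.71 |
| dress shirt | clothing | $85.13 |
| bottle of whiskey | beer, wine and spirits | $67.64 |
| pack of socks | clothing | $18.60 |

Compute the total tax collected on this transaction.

Bottle of merlot $31.51: beer, wine and spirits → 12.25% → $3.86
Ski goggles $98.62: sporting goods → 8.25% → $8.14
Scarf $44.94: clothing → 0% → $0.00
Camping tent (2-person) $242.82: sporting goods → 8.25% + 1.25% surcharge = 9.5% → $23.07
Craft lager (4-pack) $14.75: beer, wine and spirits → 12.25% → $1.81
Pair of dumbbells (15 lb) $57.71: sporting goods → 8.25% → $4.76
Dress shirt $85.13: clothing → 0% → $0.00
Bottle of whiskey $67.64: beer, wine and spirits → 12.25% → $8.29
Pack of socks $18.60: clothing → 0% → $0.00
Total tax = $3.86 + $8.14 + $23.07 + $1.81 + $4.76 + $8.29 = $49.93

$49.93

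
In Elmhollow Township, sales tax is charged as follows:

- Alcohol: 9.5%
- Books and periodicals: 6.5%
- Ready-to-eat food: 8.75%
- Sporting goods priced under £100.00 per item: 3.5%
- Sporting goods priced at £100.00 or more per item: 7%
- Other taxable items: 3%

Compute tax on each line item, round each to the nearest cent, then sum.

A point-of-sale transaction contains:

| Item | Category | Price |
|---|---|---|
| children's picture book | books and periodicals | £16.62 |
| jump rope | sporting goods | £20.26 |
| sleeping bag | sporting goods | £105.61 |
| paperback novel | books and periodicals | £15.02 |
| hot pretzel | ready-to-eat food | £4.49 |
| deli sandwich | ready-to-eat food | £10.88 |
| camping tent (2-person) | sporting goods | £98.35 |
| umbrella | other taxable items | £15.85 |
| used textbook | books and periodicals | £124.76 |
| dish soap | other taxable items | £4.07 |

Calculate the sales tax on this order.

Children's picture book £16.62: books and periodicals → 6.5% → £1.08
Jump rope £20.26: sporting goods, under £100.00 → 3.5% → £0.71
Sleeping bag £105.61: sporting goods, £100.00 or more → 7% → £7.39
Paperback novel £15.02: books and periodicals → 6.5% → £0.98
Hot pretzel £4.49: ready-to-eat food → 8.75% → £0.39
Deli sandwich £10.88: ready-to-eat food → 8.75% → £0.95
Camping tent (2-person) £98.35: sporting goods, under £100.00 → 3.5% → £3.44
Umbrella £15.85: other taxable items → 3% → £0.48
Used textbook £124.76: books and periodicals → 6.5% → £8.11
Dish soap £4.07: other taxable items → 3% → £0.12
Total tax = £1.08 + £0.71 + £7.39 + £0.98 + £0.39 + £0.95 + £3.44 + £0.48 + £8.11 + £0.12 = £23.65

£23.65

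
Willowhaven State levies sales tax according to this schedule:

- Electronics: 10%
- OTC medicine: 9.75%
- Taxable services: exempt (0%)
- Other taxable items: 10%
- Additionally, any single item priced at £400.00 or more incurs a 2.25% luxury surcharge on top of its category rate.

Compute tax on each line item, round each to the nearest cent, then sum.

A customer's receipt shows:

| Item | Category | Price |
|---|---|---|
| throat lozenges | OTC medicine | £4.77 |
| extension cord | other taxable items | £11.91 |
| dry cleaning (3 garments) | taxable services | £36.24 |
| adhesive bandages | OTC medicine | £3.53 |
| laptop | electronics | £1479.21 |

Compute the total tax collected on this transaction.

Throat lozenges £4.77: OTC medicine → 9.75% → £0.47
Extension cord £11.91: other taxable items → 10% → £1.19
Dry cleaning (3 garments) £36.24: taxable services → 0% → £0.00
Adhesive bandages £3.53: OTC medicine → 9.75% → £0.34
Laptop £1479.21: electronics → 10% + 2.25% surcharge = 12.25% → £181.20
Total tax = £0.47 + £1.19 + £0.34 + £181.20 = £183.20

£183.20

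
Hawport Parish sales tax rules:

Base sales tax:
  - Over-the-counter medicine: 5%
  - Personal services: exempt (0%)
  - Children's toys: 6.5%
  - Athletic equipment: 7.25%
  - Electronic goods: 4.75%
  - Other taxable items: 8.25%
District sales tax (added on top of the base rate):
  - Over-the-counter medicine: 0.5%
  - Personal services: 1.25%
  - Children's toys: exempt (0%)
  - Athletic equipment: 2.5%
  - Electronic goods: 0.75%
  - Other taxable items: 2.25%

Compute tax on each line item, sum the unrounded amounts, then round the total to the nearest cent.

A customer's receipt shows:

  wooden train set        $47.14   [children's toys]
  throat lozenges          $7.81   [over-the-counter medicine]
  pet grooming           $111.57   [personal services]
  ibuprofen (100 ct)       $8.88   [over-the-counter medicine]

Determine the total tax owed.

Wooden train set $47.14: children's toys → 6.5% + 0% district = 6.5% → $3.0641
Throat lozenges $7.81: over-the-counter medicine → 5% + 0.5% district = 5.5% → $0.42955
Pet grooming $111.57: personal services → 0% + 1.25% district = 1.25% → $1.394625
Ibuprofen (100 ct) $8.88: over-the-counter medicine → 5% + 0.5% district = 5.5% → $0.4884
Unrounded tax sum = $5.376675 → $5.38

$5.38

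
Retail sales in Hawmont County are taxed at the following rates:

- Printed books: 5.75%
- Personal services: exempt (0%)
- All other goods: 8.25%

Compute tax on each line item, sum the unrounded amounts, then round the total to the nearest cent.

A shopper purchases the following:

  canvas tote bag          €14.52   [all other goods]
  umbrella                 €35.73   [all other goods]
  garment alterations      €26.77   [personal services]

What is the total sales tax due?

Canvas tote bag €14.52: all other goods → 8.25% → €1.1979
Umbrella €35.73: all other goods → 8.25% → €2.947725
Garment alterations €26.77: personal services → 0% → €0.00
Unrounded tax sum = €4.145625 → €4.15

€4.15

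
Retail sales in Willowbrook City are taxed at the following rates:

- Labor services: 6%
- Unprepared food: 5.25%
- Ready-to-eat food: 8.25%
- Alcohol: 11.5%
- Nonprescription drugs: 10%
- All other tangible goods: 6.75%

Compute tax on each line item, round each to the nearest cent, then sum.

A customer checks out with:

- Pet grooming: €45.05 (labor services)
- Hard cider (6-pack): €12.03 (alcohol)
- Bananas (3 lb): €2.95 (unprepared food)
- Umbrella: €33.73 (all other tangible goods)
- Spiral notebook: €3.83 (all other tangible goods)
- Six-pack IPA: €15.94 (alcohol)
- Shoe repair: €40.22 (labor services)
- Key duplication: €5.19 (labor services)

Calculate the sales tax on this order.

€11.32

Pet grooming €45.05: labor services → 6% → €2.70
Hard cider (6-pack) €12.03: alcohol → 11.5% → €1.38
Bananas (3 lb) €2.95: unprepared food → 5.25% → €0.15
Umbrella €33.73: all other tangible goods → 6.75% → €2.28
Spiral notebook €3.83: all other tangible goods → 6.75% → €0.26
Six-pack IPA €15.94: alcohol → 11.5% → €1.83
Shoe repair €40.22: labor services → 6% → €2.41
Key duplication €5.19: labor services → 6% → €0.31
Total tax = €2.70 + €1.38 + €0.15 + €2.28 + €0.26 + €1.83 + €2.41 + €0.31 = €11.32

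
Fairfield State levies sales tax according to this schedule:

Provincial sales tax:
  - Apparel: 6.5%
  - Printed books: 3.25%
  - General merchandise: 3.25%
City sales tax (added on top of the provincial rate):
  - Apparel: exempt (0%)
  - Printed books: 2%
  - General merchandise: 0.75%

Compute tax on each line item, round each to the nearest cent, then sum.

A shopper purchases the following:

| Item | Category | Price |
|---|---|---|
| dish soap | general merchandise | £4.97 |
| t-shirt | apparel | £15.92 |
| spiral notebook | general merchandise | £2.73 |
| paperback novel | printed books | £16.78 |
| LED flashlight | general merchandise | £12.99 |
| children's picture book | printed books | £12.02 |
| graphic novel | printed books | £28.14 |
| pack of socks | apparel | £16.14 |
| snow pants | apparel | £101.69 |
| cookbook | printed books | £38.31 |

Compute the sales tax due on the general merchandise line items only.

£0.83

Dish soap £4.97: general merchandise → 3.25% + 0.75% city = 4% → £0.20
Spiral notebook £2.73: general merchandise → 3.25% + 0.75% city = 4% → £0.11
LED flashlight £12.99: general merchandise → 3.25% + 0.75% city = 4% → £0.52
Tax on general merchandise = £0.20 + £0.11 + £0.52 = £0.83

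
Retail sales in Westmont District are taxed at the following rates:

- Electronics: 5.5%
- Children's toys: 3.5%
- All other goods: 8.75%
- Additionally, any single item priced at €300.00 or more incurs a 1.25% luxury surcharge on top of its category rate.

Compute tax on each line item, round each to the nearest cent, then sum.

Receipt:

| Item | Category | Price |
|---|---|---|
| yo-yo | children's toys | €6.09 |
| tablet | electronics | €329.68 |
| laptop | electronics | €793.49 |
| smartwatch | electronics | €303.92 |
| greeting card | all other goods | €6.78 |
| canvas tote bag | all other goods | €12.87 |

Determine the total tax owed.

Yo-yo €6.09: children's toys → 3.5% → €0.21
Tablet €329.68: electronics → 5.5% + 1.25% surcharge = 6.75% → €22.25
Laptop €793.49: electronics → 5.5% + 1.25% surcharge = 6.75% → €53.56
Smartwatch €303.92: electronics → 5.5% + 1.25% surcharge = 6.75% → €20.51
Greeting card €6.78: all other goods → 8.75% → €0.59
Canvas tote bag €12.87: all other goods → 8.75% → €1.13
Total tax = €0.21 + €22.25 + €53.56 + €20.51 + €0.59 + €1.13 = €98.25

€98.25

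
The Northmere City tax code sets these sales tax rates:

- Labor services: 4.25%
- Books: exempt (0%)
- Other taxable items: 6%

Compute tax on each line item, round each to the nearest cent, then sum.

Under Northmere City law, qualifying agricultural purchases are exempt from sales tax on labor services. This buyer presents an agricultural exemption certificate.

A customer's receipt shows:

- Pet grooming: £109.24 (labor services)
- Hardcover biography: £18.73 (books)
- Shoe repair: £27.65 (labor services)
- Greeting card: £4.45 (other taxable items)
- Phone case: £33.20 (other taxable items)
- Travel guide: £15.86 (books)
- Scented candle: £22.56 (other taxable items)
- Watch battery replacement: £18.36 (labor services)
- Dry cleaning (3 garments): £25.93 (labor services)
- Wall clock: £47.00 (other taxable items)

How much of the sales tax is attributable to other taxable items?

£6.43

Greeting card £4.45: other taxable items → 6% → £0.27
Phone case £33.20: other taxable items → 6% → £1.99
Scented candle £22.56: other taxable items → 6% → £1.35
Wall clock £47.00: other taxable items → 6% → £2.82
Tax on other taxable items = £0.27 + £1.99 + £1.35 + £2.82 = £6.43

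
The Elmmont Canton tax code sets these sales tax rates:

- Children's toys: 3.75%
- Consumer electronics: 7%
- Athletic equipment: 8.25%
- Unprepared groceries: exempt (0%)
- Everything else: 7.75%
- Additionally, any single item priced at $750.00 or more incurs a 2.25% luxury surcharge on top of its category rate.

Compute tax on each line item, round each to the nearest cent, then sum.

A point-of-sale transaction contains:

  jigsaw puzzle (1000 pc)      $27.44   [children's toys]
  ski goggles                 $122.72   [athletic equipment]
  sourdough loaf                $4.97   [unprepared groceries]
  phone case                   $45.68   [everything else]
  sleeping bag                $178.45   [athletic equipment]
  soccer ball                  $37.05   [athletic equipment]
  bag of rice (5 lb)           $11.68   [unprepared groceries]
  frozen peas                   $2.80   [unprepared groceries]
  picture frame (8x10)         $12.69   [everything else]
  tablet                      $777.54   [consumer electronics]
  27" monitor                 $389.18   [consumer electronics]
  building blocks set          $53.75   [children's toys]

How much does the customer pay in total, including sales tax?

Jigsaw puzzle (1000 pc) $27.44: children's toys → 3.75% → $1.03
Ski goggles $122.72: athletic equipment → 8.25% → $10.12
Sourdough loaf $4.97: unprepared groceries → 0% → $0.00
Phone case $45.68: everything else → 7.75% → $3.54
Sleeping bag $178.45: athletic equipment → 8.25% → $14.72
Soccer ball $37.05: athletic equipment → 8.25% → $3.06
Bag of rice (5 lb) $11.68: unprepared groceries → 0% → $0.00
Frozen peas $2.80: unprepared groceries → 0% → $0.00
Picture frame (8x10) $12.69: everything else → 7.75% → $0.98
Tablet $777.54: consumer electronics → 7% + 2.25% surcharge = 9.25% → $71.92
27" monitor $389.18: consumer electronics → 7% → $27.24
Building blocks set $53.75: children's toys → 3.75% → $2.02
Subtotal = $1663.95; tax = $134.63; total due = $1798.58

$1798.58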